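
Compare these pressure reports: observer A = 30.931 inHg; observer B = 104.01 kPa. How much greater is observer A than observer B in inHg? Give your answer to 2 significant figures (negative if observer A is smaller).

0.22 inHg

observer B: 104.01 kPa = 30.7141 inHg.
Difference: 30.9310 − 30.7141 = 0.22 inHg.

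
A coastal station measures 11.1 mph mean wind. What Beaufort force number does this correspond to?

Beaufort force 3

11.1 mph = 5.0 m/s, which is Beaufort 3 (gentle breeze, 3.4–5.4 m/s).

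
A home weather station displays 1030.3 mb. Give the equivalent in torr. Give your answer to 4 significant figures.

1 mb = 0.750062 mmHg, so 1030.3 × 0.750062 = 772.8 mmHg.

772.8 mmHg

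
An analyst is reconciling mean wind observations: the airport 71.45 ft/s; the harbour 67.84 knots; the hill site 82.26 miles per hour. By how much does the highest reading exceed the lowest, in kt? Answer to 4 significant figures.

29.15 kt

the airport: 71.45 ft/s = 42.3330 kt.
the hill site: 82.26 mph = 71.4820 kt.
Spread: 71.4820 − 42.3330 = 29.15 kt.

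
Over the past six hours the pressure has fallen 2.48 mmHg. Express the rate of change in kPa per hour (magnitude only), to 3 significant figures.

0.0551 kPa per hour

2.48 mmHg / 6 h × 0.133322 kPa/mmHg = 0.0551 kPa/h.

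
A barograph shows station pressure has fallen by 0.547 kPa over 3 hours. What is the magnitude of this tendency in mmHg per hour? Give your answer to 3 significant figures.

0.547 kPa / 3 h × 7.50062 mmHg/kPa = 1.37 mmHg/h.

1.37 mmHg per hour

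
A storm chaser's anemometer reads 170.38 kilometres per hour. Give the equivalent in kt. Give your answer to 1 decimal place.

1 km/h = 0.539957 kt, so 170.38 × 0.539957 = 92.0 kt.

92.0 kt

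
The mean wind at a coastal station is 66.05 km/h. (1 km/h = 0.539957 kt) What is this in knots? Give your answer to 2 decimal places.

35.66 kt

1 km/h = 0.539957 kt, so 66.05 × 0.539957 = 35.66 kt.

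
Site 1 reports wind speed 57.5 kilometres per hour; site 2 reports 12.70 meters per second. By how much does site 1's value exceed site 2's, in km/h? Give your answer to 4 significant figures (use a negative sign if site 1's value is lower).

site 2: 12.70 m/s = 45.7200 km/h.
Difference: 57.5000 − 45.7200 = 11.78 km/h.

11.78 km/h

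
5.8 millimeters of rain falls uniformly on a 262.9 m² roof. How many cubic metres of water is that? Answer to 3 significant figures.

1.52 cubic metres

1 mm over 1 m² is 1 L, so volume = 5.8 × 262.9 = 1524.82 L = 1.52 m³.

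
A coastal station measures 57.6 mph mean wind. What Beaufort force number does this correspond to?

57.6 mph = 25.7 m/s, which is Beaufort 10 (storm, 24.5–28.4 m/s).

Beaufort force 10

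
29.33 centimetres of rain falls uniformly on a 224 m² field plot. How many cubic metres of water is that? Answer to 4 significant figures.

Depth: 29.33 cm × 10 = 293.3 mm.
1 mm over 1 m² is 1 L, so volume = 293.3 × 224 = 65699.2 L = 65.70 m³.

65.70 cubic metres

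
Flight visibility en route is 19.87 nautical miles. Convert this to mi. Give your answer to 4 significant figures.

1 nmi = 1.15078 SM, so 19.87 × 1.15078 = 22.87 SM.

22.87 SM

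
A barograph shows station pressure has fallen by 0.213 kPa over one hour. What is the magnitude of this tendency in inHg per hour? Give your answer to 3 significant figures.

0.0629 inHg per hour

0.213 kPa / 1 h × 0.2953 inHg/kPa = 0.0629 inHg/h.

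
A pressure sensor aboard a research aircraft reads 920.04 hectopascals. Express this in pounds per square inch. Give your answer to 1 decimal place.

1 hPa = 0.0145038 psi, so 920.04 × 0.0145038 = 13.3 psi.

13.3 psi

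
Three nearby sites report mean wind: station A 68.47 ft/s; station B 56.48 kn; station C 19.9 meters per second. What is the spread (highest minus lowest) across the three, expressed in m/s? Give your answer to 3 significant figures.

9.16 m/s

station A: 68.47 ft/s = 20.8697 m/s.
station B: 56.48 kt = 29.0558 m/s.
Spread: 29.0558 − 19.9000 = 9.16 m/s.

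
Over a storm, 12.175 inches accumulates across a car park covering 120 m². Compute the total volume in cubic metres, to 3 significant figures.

37.1 cubic metres

Depth: 12.175 in × 25.4 = 309.245 mm.
1 mm over 1 m² is 1 L, so volume = 309.245 × 120 = 37109.4 L = 37.1 m³.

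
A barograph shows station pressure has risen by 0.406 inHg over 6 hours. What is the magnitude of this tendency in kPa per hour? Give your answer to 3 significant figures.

0.406 inHg / 6 h × 3.38639 kPa/inHg = 0.229 kPa/h.

0.229 kPa per hour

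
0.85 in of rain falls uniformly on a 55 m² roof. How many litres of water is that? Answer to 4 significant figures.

1187 litres

Depth: 0.85 in × 25.4 = 21.59 mm.
1 mm over 1 m² is 1 L, so volume = 21.59 × 55 = 1187.45 L ≈ 1187 L.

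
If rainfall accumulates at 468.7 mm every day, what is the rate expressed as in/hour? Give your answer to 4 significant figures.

468.7 mm/day × 0.0393701 in/mm × 0.0416667 day/hour = 0.7689 in/hour.

0.7689 in/hour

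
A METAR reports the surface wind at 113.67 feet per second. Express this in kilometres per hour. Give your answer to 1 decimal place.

124.7 km/h

1 ft/s = 1.09728 km/h, so 113.67 × 1.09728 = 124.7 km/h.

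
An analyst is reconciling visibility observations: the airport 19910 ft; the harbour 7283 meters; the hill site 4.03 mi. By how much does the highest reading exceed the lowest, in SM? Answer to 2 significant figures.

the airport: 19910 ft = 3.7708 SM.
the harbour: 7283 m = 4.5254 SM.
Spread: 4.5254 − 3.7708 = 0.75 SM.

0.75 SM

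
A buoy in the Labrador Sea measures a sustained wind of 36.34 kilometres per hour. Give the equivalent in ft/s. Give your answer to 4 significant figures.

33.12 ft/s

1 km/h = 0.911344 ft/s, so 36.34 × 0.911344 = 33.12 ft/s.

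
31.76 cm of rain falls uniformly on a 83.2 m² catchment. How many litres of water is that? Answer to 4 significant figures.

26420 litres

Depth: 31.76 cm × 10 = 317.6 mm.
1 mm over 1 m² is 1 L, so volume = 317.6 × 83.2 = 26424.32 L ≈ 26420 L.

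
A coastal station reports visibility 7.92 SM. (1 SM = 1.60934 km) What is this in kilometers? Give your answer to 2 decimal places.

12.75 km

1 SM = 1.60934 km, so 7.92 × 1.60934 = 12.75 km.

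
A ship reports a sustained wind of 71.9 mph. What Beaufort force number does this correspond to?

71.9 mph = 32.1 m/s, which is Beaufort 11 (violent storm, 28.5–32.6 m/s).

Beaufort force 11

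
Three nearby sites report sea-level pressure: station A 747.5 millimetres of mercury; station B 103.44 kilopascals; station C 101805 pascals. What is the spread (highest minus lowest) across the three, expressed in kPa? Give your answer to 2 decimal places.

station A: 747.5 mmHg = 99.6585 kPa.
station C: 101805 Pa = 101.8050 kPa.
Spread: 103.4400 − 99.6585 = 3.78 kPa.

3.78 kPa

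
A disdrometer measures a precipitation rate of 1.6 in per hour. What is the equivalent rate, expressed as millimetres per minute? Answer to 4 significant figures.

1.6 in/hour × 25.4 mm/in × 0.0166667 hour/minute = 0.6773 mm/minute.

0.6773 mm/minute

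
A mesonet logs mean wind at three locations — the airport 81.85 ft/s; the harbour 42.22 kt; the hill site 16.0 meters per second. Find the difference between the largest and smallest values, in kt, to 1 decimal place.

17.4 kt

the airport: 81.85 ft/s = 48.495 kt.
the hill site: 16.0 m/s = 31.102 kt.
Spread: 48.495 − 31.102 = 17.4 kt.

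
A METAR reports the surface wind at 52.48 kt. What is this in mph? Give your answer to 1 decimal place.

1 kt = 1.15078 mph, so 52.48 × 1.15078 = 60.4 mph.

60.4 mph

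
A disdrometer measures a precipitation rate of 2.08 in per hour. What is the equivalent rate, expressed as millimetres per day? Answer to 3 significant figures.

2.08 in/hour × 25.4 mm/in × 24 hour/day = 1270 mm/day.

1270 mm/day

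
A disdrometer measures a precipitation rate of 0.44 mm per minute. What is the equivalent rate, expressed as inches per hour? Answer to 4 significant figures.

1.039 in/hour

0.44 mm/minute × 0.0393701 in/mm × 60 minute/hour = 1.039 in/hour.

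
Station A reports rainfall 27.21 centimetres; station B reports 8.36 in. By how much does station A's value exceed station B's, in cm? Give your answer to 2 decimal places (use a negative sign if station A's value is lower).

station B: 8.36 in = 21.2344 cm.
Difference: 27.2100 − 21.2344 = 5.98 cm.

5.98 cm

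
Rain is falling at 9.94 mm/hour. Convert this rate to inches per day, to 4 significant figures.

9.94 mm/hour × 0.0393701 in/mm × 24 hour/day = 9.392 in/day.

9.392 in/day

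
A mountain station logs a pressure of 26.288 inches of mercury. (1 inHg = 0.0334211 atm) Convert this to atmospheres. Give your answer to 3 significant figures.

1 inHg = 0.0334211 atm, so 26.288 × 0.0334211 = 0.879 atm.

0.879 atm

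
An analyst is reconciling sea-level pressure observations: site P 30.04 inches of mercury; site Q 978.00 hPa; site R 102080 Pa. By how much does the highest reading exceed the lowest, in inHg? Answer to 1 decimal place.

site Q: 978.00 hPa = 28.880 inHg.
site R: 102080 Pa = 30.144 inHg.
Spread: 30.144 − 28.880 = 1.3 inHg.

1.3 inHg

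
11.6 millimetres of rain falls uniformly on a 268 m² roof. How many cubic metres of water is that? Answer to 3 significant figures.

3.11 cubic metres

1 mm over 1 m² is 1 L, so volume = 11.6 × 268 = 3108.8 L = 3.11 m³.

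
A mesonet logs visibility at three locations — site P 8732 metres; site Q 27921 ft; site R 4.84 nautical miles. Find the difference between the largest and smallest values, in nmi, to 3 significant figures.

site P: 8732 m = 4.71490 nmi.
site Q: 27921 ft = 4.59521 nmi.
Spread: 4.84000 − 4.59521 = 0.245 nmi.

0.245 nmi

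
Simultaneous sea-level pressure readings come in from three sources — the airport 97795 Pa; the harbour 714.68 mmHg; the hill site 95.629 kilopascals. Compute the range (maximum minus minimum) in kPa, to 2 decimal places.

2.51 kPa

the airport: 97795 Pa = 97.7950 kPa.
the harbour: 714.68 mmHg = 95.2828 kPa.
Spread: 97.7950 − 95.2828 = 2.51 kPa.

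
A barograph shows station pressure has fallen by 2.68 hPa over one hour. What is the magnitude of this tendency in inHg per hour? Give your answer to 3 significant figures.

0.0791 inHg per hour

2.68 hPa / 1 h × 0.02953 inHg/hPa = 0.0791 inHg/h.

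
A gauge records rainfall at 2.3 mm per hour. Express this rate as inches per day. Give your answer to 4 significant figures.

2.173 in/day

2.3 mm/hour × 0.0393701 in/mm × 24 hour/day = 2.173 in/day.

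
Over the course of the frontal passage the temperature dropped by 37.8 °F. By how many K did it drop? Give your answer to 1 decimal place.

For a temperature change the 32° offset cancels: ΔK = 37.8 × 0.5556 = 21.0 K.

21.0 K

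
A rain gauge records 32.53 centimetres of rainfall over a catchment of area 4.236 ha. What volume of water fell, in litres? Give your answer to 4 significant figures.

13780000 litres

Depth: 32.53 cm × 10 = 325.3 mm.
Area: 4.236 ha = 42360 m².
1 mm over 1 m² is 1 L, so volume = 325.3 × 42360 = 13779708 L ≈ 13780000 L.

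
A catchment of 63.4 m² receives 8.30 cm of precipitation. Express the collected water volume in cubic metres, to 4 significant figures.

Depth: 8.30 cm × 10 = 83 mm.
1 mm over 1 m² is 1 L, so volume = 83 × 63.4 = 5262.2 L = 5.262 m³.

5.262 cubic metres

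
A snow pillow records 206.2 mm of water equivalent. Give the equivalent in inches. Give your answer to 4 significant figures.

8.118 in

1 mm = 0.0393701 in, so 206.2 × 0.0393701 = 8.118 in.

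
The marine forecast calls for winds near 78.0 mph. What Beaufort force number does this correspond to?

78.0 mph = 34.9 m/s, which is Beaufort 12 (hurricane force, ≥32.7 m/s).

Beaufort force 12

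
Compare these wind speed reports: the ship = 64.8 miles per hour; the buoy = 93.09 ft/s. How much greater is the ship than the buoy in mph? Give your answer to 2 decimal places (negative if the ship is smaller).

the buoy: 93.09 ft/s = 63.4705 mph.
Difference: 64.8000 − 63.4705 = 1.33 mph.

1.33 mph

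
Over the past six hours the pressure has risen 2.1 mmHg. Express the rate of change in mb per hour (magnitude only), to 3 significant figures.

0.467 mb per hour

2.1 mmHg / 6 h × 1.33322 mb/mmHg = 0.467 mb/h.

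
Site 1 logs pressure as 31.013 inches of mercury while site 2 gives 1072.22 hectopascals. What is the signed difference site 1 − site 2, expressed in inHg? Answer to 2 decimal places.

-0.65 inHg

site 2: 1072.22 hPa = 31.6626 inHg.
Difference: 31.0130 − 31.6626 = -0.65 inHg.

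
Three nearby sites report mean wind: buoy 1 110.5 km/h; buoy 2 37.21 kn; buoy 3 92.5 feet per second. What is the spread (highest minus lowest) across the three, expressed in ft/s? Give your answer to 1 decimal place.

37.9 ft/s

buoy 1: 110.5 km/h = 100.704 ft/s.
buoy 2: 37.21 kt = 62.803 ft/s.
Spread: 100.704 − 62.803 = 37.9 ft/s.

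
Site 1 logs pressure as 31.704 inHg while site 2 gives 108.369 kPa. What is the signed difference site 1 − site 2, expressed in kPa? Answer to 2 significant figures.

site 1: 31.704 inHg = 107.362 kPa.
Difference: 107.362 − 108.369 = -1.0 kPa.

-1.0 kPa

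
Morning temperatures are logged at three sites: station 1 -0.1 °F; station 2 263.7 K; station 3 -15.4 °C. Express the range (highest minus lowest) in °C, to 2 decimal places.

8.38 °C

station 1: -0.1 °F = -17.833 °C.
station 2: 263.7 K = -9.450 °C.
Spread: (-9.450) − (-17.833) = 8.383 °C.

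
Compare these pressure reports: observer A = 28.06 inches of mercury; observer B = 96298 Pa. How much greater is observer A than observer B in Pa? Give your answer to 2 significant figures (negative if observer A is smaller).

observer A: 28.06 inHg = 95022.08 Pa.
Difference: 95022.08 − 96298.00 = -1300 Pa.

-1300 Pa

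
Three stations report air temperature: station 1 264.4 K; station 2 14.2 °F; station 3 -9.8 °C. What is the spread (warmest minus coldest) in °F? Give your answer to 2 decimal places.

2.05 °F

station 1: 264.4 K = -8.750 °C.
station 2: 14.2 °F = -9.889 °C.
Spread: (-8.750) − (-9.889) = 1.139 °C = 2.05 °F.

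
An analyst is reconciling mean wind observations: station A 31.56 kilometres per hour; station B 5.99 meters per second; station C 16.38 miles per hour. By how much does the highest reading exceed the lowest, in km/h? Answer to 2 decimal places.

10.00 km/h

station B: 5.99 m/s = 21.5640 km/h.
station C: 16.38 mph = 26.3611 km/h.
Spread: 31.5600 − 21.5640 = 10.00 km/h.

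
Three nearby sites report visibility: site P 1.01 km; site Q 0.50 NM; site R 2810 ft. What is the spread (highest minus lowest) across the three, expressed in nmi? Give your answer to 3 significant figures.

0.0829 nmi

site P: 1.01 km = 0.545356 nmi.
site R: 2810 ft = 0.462467 nmi.
Spread: 0.545356 − 0.462467 = 0.0829 nmi.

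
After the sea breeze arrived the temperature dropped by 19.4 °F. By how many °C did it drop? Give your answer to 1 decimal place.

Converting a difference, only the 9/5 scale factor applies: Δ°C = 19.4 × 0.5556 = 10.8 °C.

10.8 °C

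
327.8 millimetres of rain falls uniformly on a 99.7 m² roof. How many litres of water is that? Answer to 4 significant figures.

1 mm over 1 m² is 1 L, so volume = 327.8 × 99.7 = 32681.66 L ≈ 32680 L.

32680 litres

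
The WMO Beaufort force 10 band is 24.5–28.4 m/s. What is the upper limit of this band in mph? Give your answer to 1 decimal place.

63.5 mph

24.5–28.4 m/s × 2.237 = 54.8–63.5 mph.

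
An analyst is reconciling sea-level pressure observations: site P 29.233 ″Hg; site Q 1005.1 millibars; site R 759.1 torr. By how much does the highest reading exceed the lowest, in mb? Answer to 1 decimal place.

site P: 29.233 inHg = 989.943 mb.
site R: 759.1 mmHg = 1012.050 mb.
Spread: 1012.050 − 989.943 = 22.1 mb.

22.1 mb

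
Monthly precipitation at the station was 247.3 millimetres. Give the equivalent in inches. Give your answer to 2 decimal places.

1 mm = 0.0393701 in, so 247.3 × 0.0393701 = 9.74 in.

9.74 in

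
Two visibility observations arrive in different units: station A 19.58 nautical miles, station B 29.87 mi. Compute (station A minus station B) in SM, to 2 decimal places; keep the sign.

-7.34 SM

station A: 19.58 nmi = 22.5323 SM.
Difference: 22.5323 − 29.8700 = -7.34 SM.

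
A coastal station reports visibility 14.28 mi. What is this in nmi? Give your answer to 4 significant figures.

1 SM = 0.868976 nmi, so 14.28 × 0.868976 = 12.41 nmi.

12.41 nmi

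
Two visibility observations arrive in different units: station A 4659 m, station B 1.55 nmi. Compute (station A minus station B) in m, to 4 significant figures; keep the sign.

station B: 1.55 nmi = 2870.60 m.
Difference: 4659.00 − 2870.60 = 1788 m.

1788 m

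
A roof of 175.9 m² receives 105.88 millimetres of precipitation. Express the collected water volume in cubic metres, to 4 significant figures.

1 mm over 1 m² is 1 L, so volume = 105.88 × 175.9 = 18624.292 L = 18.62 m³.

18.62 cubic metres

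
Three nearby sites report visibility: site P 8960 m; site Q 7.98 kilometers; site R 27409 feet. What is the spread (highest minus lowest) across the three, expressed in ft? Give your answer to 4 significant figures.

site P: 8960 m = 29396.33 ft.
site Q: 7.98 km = 26181.10 ft.
Spread: 29396.33 − 26181.10 = 3215 ft.

3215 ft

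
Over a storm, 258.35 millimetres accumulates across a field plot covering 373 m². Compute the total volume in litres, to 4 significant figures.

1 mm over 1 m² is 1 L, so volume = 258.35 × 373 = 96364.55 L ≈ 96360 L.

96360 litres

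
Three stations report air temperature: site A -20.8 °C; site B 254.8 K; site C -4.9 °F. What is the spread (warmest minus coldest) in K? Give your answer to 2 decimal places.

site B: 254.8 K = -18.350 °C.
site C: -4.9 °F = -20.500 °C.
Spread: (-18.350) − (-20.800) = 2.450 °C.

2.45 K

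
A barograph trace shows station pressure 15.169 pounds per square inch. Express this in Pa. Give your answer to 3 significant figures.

1 psi = 6894.76 Pa, so 15.169 × 6894.76 = 105000 Pa.

105000 Pa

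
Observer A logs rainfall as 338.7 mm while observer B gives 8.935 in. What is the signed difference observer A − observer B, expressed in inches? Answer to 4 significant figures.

4.400 in

observer A: 338.7 mm = 13.33465 in.
Difference: 13.33465 − 8.93500 = 4.400 in.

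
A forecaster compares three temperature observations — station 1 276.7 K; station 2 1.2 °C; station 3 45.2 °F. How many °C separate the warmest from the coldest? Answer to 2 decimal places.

6.13 °C

station 1: 276.7 K = 3.550 °C.
station 3: 45.2 °F = 7.333 °C.
Spread: 7.333 − 1.200 = 6.133 °C.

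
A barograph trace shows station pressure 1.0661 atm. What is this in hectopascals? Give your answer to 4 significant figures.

1080 hPa

1 atm = 1013.25 hPa, so 1.0661 × 1013.25 = 1080 hPa.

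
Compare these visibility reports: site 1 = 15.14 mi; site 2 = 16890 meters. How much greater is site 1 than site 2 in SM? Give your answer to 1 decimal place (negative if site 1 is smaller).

4.6 SM

site 2: 16890 m = 10.495 SM.
Difference: 15.140 − 10.495 = 4.6 SM.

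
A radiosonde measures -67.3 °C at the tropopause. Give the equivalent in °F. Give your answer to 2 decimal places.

°F = °C × 9/5 + 32 = -67.3 × 1.8 + 32 = -89.14 °F.

-89.14 °F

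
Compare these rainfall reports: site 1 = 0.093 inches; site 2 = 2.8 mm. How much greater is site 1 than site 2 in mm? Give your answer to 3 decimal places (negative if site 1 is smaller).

site 1: 0.093 in = 2.36220 mm.
Difference: 2.36220 − 2.80000 = -0.438 mm.

-0.438 mm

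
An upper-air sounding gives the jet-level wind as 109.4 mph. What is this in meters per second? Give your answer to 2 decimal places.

48.91 m/s

1 mph = 0.44704 m/s, so 109.4 × 0.44704 = 48.91 m/s.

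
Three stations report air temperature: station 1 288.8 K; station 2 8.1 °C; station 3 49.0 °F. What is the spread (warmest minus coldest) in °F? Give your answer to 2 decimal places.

13.59 °F

station 1: 288.8 K = 15.650 °C.
station 3: 49.0 °F = 9.444 °C.
Spread: 15.650 − 8.100 = 7.550 °C = 13.59 °F.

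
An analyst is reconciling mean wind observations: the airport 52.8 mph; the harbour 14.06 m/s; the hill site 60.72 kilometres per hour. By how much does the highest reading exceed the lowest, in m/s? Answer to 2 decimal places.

the airport: 52.8 mph = 23.6037 m/s.
the hill site: 60.72 km/h = 16.8667 m/s.
Spread: 23.6037 − 14.0600 = 9.54 m/s.

9.54 m/s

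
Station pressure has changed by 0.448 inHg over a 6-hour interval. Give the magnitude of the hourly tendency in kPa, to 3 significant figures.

0.448 inHg / 6 h × 3.38639 kPa/inHg = 0.253 kPa/h.

0.253 kPa per hour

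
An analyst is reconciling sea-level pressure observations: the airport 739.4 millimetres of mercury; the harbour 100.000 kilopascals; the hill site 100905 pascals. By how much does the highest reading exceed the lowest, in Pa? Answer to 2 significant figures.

2300 Pa

the airport: 739.4 mmHg = 98578.57 Pa.
the harbour: 100.000 kPa = 100000.00 Pa.
Spread: 100905.00 − 98578.57 = 2300 Pa.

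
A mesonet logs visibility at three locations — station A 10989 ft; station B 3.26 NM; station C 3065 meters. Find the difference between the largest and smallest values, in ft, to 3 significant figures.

9750 ft

station B: 3.26 nmi = 19808.14 ft.
station C: 3065 m = 10055.77 ft.
Spread: 19808.14 − 10055.77 = 9750 ft.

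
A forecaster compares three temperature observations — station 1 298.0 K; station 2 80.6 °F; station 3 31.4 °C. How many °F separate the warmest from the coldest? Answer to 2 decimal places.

station 1: 298.0 K = 24.850 °C.
station 2: 80.6 °F = 27.000 °C.
Spread: 31.400 − 24.850 = 6.550 °C = 11.79 °F.

11.79 °F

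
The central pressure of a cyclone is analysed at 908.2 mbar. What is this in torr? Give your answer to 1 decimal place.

681.2 mmHg

1 mb = 0.750062 mmHg, so 908.2 × 0.750062 = 681.2 mmHg.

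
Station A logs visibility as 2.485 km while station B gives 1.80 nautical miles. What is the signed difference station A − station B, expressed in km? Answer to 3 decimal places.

-0.849 km

station B: 1.80 nmi = 3.33360 km.
Difference: 2.48500 − 3.33360 = -0.849 km.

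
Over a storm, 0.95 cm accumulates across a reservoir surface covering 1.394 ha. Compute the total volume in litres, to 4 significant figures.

Depth: 0.95 cm × 10 = 9.5 mm.
Area: 1.394 ha = 13940 m².
1 mm over 1 m² is 1 L, so volume = 9.5 × 13940 = 132430 L ≈ 132400 L.

132400 litres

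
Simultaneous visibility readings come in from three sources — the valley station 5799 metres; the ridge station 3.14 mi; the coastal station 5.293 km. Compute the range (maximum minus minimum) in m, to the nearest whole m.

746 m

the ridge station: 3.14 SM = 5053.34 m.
the coastal station: 5.293 km = 5293.00 m.
Spread: 5799.00 − 5053.34 = 746 m.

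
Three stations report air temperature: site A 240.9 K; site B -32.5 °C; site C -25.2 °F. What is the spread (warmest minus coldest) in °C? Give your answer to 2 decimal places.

0.72 °C

site A: 240.9 K = -32.250 °C.
site C: -25.2 °F = -31.778 °C.
Spread: (-31.778) − (-32.500) = 0.722 °C.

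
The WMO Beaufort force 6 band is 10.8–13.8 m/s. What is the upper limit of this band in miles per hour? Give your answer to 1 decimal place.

30.9 mph

10.8–13.8 m/s × 2.237 = 24.2–30.9 mph.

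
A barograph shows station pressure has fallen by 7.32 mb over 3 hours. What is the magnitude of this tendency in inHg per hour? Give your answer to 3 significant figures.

7.32 mb / 3 h × 0.02953 inHg/mb = 0.0721 inHg/h.

0.0721 inHg per hour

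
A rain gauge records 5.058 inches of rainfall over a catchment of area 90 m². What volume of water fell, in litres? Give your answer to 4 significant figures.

11560 litres

Depth: 5.058 in × 25.4 = 128.4732 mm.
1 mm over 1 m² is 1 L, so volume = 128.4732 × 90 = 11562.588 L ≈ 11560 L.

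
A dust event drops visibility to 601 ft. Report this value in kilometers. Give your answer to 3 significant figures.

1 ft = 0.0003048 km, so 601 × 0.0003048 = 0.183 km.

0.183 km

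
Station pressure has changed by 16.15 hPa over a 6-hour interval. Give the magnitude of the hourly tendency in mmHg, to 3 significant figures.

16.15 hPa / 6 h × 0.750062 mmHg/hPa = 2.02 mmHg/h.

2.02 mmHg per hour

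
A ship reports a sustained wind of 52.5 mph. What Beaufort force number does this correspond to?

52.5 mph = 23.5 m/s, which is Beaufort 9 (strong gale, 20.8–24.4 m/s).

Beaufort force 9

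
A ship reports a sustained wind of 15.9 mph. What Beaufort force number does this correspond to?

15.9 mph = 7.1 m/s, which is Beaufort 4 (moderate breeze, 5.5–7.9 m/s).

Beaufort force 4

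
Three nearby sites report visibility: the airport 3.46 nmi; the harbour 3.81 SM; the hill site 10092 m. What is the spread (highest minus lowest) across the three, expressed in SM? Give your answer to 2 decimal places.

2.46 SM

the airport: 3.46 nmi = 3.9817 SM.
the hill site: 10092 m = 6.2709 SM.
Spread: 6.2709 − 3.8100 = 2.46 SM.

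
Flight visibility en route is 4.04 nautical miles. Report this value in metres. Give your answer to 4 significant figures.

7482 m

1 nmi = 1852 m, so 4.04 × 1852 = 7482 m.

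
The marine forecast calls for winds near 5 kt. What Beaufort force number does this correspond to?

5 kt lies in the Beaufort 2 band (light breeze, 4–6 kt).

Beaufort force 2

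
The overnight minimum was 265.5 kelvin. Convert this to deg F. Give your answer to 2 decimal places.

18.23 °F

First to °C: -7.65 °C.
Then to °F: 18.23 °F.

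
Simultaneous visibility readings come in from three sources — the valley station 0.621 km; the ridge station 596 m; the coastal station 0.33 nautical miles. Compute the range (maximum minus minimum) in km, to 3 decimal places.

the ridge station: 596 m = 0.59600 km.
the coastal station: 0.33 nmi = 0.61116 km.
Spread: 0.62100 − 0.59600 = 0.025 km.

0.025 km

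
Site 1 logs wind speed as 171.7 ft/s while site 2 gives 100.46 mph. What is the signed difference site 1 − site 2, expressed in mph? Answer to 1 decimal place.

16.6 mph

site 1: 171.7 ft/s = 117.068 mph.
Difference: 117.068 − 100.460 = 16.6 mph.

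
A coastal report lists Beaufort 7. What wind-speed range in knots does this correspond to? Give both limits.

Beaufort 7 (near gale) spans 28–33 knots.

28 to 33 kt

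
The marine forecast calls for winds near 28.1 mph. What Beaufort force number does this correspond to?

28.1 mph = 12.6 m/s, which is Beaufort 6 (strong breeze, 10.8–13.8 m/s).

Beaufort force 6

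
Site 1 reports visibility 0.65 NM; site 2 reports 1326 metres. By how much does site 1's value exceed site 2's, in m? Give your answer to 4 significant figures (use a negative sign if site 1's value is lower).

-122.2 m

site 1: 0.65 nmi = 1203.800 m.
Difference: 1203.800 − 1326.000 = -122.2 m.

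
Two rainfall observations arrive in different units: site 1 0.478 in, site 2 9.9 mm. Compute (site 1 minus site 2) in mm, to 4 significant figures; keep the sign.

2.241 mm

site 1: 0.478 in = 12.14120 mm.
Difference: 12.14120 − 9.90000 = 2.241 mm.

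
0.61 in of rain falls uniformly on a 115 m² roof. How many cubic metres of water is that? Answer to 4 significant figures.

Depth: 0.61 in × 25.4 = 15.494 mm.
1 mm over 1 m² is 1 L, so volume = 15.494 × 115 = 1781.81 L = 1.782 m³.

1.782 cubic metres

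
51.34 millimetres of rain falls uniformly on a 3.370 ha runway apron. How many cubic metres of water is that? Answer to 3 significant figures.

Area: 3.370 ha = 33700 m².
1 mm over 1 m² is 1 L, so volume = 51.34 × 33700 = 1730158 L = 1730 m³.

1730 cubic metres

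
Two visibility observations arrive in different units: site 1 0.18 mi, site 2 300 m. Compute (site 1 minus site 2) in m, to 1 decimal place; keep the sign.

-10.3 m

site 1: 0.18 SM = 289.682 m.
Difference: 289.682 − 300.000 = -10.3 m.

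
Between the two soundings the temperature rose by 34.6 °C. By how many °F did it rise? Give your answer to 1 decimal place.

62.3 °F

A change of 1 °C equals a change of 1.8 °F: Δ°F = 34.6 × 1.8 = 62.3 °F.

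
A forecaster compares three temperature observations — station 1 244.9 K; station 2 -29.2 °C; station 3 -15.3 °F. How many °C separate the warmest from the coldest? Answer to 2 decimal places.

station 1: 244.9 K = -28.250 °C.
station 3: -15.3 °F = -26.278 °C.
Spread: (-26.278) − (-29.200) = 2.922 °C.

2.92 °C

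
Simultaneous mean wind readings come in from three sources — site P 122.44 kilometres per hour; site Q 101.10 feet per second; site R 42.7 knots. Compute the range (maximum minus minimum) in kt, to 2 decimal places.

23.41 kt

site P: 122.44 km/h = 66.1123 kt.
site Q: 101.10 ft/s = 59.9001 kt.
Spread: 66.1123 − 42.7000 = 23.41 kt.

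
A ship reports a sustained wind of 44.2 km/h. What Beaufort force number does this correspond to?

Beaufort force 6

44.2 km/h = 12.3 m/s, which is Beaufort 6 (strong breeze, 10.8–13.8 m/s).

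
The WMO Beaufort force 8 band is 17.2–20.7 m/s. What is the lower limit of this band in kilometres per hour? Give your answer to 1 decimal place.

61.9 km/h

17.2–20.7 m/s × 3.6 = 61.9–74.5 km/h.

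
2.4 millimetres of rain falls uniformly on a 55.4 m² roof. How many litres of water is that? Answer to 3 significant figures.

133 litres

1 mm over 1 m² is 1 L, so volume = 2.4 × 55.4 = 132.96 L ≈ 133 L.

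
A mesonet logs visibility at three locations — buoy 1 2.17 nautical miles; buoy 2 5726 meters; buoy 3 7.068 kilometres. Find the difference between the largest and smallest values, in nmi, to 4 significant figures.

buoy 2: 5726 m = 3.09179 nmi.
buoy 3: 7.068 km = 3.81641 nmi.
Spread: 3.81641 − 2.17000 = 1.646 nmi.

1.646 nmi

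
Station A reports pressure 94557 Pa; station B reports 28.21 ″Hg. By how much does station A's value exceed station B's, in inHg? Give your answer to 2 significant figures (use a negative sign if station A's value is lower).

station A: 94557 Pa = 27.9227 inHg.
Difference: 27.9227 − 28.2100 = -0.29 inHg.

-0.29 inHg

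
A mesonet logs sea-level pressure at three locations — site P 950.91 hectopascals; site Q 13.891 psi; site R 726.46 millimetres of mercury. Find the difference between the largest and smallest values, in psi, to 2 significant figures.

0.26 psi

site P: 950.91 hPa = 13.7918 psi.
site R: 726.46 mmHg = 14.0474 psi.
Spread: 14.0474 − 13.7918 = 0.26 psi.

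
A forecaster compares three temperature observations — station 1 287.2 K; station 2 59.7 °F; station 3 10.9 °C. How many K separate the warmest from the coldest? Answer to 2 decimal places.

station 1: 287.2 K = 14.050 °C.
station 2: 59.7 °F = 15.389 °C.
Spread: 15.389 − 10.900 = 4.489 °C.

4.49 K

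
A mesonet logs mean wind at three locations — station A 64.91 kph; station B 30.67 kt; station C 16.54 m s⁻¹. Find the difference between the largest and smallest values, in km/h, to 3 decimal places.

station B: 30.67 kt = 56.80084 km/h.
station C: 16.54 m/s = 59.54400 km/h.
Spread: 64.91000 − 56.80084 = 8.109 km/h.

8.109 km/h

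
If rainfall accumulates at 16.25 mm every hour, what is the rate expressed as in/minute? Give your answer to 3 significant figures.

16.25 mm/hour × 0.0393701 in/mm × 0.0166667 hour/minute = 0.0107 in/minute.

0.0107 in/minute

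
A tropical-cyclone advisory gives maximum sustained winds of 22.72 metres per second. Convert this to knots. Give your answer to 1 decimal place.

44.2 kt

1 m/s = 1.94384 kt, so 22.72 × 1.94384 = 44.2 kt.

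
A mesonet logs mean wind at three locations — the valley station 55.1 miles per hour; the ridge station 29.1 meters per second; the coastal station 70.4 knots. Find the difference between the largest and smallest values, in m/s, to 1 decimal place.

the valley station: 55.1 mph = 24.632 m/s.
the coastal station: 70.4 kt = 36.217 m/s.
Spread: 36.217 − 24.632 = 11.6 m/s.

11.6 m/s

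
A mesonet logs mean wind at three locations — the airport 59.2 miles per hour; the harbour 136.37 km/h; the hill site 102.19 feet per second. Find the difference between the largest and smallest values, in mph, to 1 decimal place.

the harbour: 136.37 km/h = 84.736 mph.
the hill site: 102.19 ft/s = 69.675 mph.
Spread: 84.736 − 59.200 = 25.5 mph.

25.5 mph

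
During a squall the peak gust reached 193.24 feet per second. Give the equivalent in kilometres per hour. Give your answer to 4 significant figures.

212.0 km/h

1 ft/s = 1.09728 km/h, so 193.24 × 1.09728 = 212.0 km/h.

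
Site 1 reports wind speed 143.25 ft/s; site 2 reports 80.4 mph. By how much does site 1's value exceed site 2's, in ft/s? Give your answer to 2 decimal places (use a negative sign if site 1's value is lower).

site 2: 80.4 mph = 117.9200 ft/s.
Difference: 143.2500 − 117.9200 = 25.33 ft/s.

25.33 ft/s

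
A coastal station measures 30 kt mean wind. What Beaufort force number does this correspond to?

Beaufort force 7

30 kt lies in the Beaufort 7 band (near gale, 28–33 kt).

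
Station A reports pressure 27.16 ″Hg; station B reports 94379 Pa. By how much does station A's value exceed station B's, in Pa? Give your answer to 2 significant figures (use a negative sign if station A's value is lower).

-2400 Pa

station A: 27.16 inHg = 91974.33 Pa.
Difference: 91974.33 − 94379.00 = -2400 Pa.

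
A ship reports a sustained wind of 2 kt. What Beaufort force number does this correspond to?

2 kt lies in the Beaufort 1 band (light air, 1–3 kt).

Beaufort force 1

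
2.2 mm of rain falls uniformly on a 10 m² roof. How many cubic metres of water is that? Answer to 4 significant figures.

1 mm over 1 m² is 1 L, so volume = 2.2 × 10 = 22 L = 0.02200 m³.

0.02200 cubic metres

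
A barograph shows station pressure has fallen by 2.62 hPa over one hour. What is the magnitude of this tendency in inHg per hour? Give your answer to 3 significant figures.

2.62 hPa / 1 h × 0.02953 inHg/hPa = 0.0774 inHg/h.

0.0774 inHg per hour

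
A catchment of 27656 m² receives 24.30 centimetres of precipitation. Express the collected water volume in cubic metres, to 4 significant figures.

Depth: 24.30 cm × 10 = 243 mm.
1 mm over 1 m² is 1 L, so volume = 243 × 27656 = 6720408 L = 6720 m³.

6720 cubic metres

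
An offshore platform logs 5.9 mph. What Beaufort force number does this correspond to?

Beaufort force 2

5.9 mph = 2.6 m/s, which is Beaufort 2 (light breeze, 1.6–3.3 m/s).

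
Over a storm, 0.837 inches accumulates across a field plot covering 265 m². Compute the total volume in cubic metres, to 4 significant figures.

Depth: 0.837 in × 25.4 = 21.2598 mm.
1 mm over 1 m² is 1 L, so volume = 21.2598 × 265 = 5633.847 L = 5.634 m³.

5.634 cubic metres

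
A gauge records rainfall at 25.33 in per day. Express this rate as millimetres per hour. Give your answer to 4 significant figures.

25.33 in/day × 25.4 mm/in × 0.0416667 day/hour = 26.81 mm/hour.

26.81 mm/hour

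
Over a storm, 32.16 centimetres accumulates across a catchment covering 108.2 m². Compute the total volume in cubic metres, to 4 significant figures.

Depth: 32.16 cm × 10 = 321.6 mm.
1 mm over 1 m² is 1 L, so volume = 321.6 × 108.2 = 34797.12 L = 34.80 m³.

34.80 cubic metres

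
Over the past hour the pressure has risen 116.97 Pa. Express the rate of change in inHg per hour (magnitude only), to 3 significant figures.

0.0345 inHg per hour

116.97 Pa / 1 h × 0.0002953 inHg/Pa = 0.0345 inHg/h.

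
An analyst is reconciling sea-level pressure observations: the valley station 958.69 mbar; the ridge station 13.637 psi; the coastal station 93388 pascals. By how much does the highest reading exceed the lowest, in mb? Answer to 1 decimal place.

24.8 mb

the ridge station: 13.637 psi = 940.238 mb.
the coastal station: 93388 Pa = 933.880 mb.
Spread: 958.690 − 933.880 = 24.8 mb.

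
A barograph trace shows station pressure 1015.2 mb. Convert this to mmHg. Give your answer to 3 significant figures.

1 mb = 0.750062 mmHg, so 1015.2 × 0.750062 = 761 mmHg.

761 mmHg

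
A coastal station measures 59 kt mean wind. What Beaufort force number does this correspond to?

59 kt lies in the Beaufort 11 band (violent storm, 56–63 kt).

Beaufort force 11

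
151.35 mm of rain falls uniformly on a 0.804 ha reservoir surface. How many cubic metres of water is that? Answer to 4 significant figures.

1217 cubic metres

Area: 0.804 ha = 8040 m².
1 mm over 1 m² is 1 L, so volume = 151.35 × 8040 = 1216854 L = 1217 m³.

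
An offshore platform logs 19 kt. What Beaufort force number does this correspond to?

19 kt lies in the Beaufort 5 band (fresh breeze, 17–21 kt).

Beaufort force 5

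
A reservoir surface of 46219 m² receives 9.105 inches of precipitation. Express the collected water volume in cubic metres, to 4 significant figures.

10690 cubic metres

Depth: 9.105 in × 25.4 = 231.267 mm.
1 mm over 1 m² is 1 L, so volume = 231.267 × 46219 = 10688929 L = 10690 m³.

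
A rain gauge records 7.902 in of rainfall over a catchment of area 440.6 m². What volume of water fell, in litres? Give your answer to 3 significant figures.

Depth: 7.902 in × 25.4 = 200.7108 mm.
1 mm over 1 m² is 1 L, so volume = 200.7108 × 440.6 = 88433.178 L ≈ 88400 L.

88400 litres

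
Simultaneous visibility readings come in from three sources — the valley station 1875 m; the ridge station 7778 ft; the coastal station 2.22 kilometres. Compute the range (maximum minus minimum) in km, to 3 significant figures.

the valley station: 1875 m = 1.87500 km.
the ridge station: 7778 ft = 2.37073 km.
Spread: 2.37073 − 1.87500 = 0.496 km.

0.496 km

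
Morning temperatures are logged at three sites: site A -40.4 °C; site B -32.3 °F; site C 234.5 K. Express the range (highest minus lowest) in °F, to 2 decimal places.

8.42 °F

site B: -32.3 °F = -35.722 °C.
site C: 234.5 K = -38.650 °C.
Spread: (-35.722) − (-40.400) = 4.678 °C = 8.42 °F.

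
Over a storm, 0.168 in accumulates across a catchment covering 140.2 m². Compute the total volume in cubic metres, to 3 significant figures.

0.598 cubic metres

Depth: 0.168 in × 25.4 = 4.2672 mm.
1 mm over 1 m² is 1 L, so volume = 4.2672 × 140.2 = 598.26144 L = 0.598 m³.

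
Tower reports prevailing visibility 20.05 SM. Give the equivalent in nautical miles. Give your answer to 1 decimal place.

17.4 nmi

1 SM = 0.868976 nmi, so 20.05 × 0.868976 = 17.4 nmi.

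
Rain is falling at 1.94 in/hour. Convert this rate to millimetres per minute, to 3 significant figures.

1.94 in/hour × 25.4 mm/in × 0.0166667 hour/minute = 0.821 mm/minute.

0.821 mm/minute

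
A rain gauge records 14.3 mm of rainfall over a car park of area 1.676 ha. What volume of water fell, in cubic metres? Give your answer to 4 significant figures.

239.7 cubic metres

Area: 1.676 ha = 16760 m².
1 mm over 1 m² is 1 L, so volume = 14.3 × 16760 = 239668 L = 239.7 m³.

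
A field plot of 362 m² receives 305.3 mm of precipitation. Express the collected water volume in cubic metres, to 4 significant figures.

1 mm over 1 m² is 1 L, so volume = 305.3 × 362 = 110518.6 L = 110.5 m³.

110.5 cubic metres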